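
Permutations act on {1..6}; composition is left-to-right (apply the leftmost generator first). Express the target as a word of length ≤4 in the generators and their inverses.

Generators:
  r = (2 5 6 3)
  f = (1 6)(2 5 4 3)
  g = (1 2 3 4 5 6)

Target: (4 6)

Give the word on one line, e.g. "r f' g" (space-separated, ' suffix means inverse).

  after f': (1 6)(2 3 4 5)
  after g: (2 4 6)(3 5)
  after f: (1 6 5 2 3 4)
  after f: (4 6)

f' g f f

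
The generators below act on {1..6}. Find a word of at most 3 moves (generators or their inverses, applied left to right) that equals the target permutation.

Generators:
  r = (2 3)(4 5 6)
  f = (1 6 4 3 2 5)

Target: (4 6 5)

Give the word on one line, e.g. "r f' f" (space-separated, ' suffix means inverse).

r r

  after r: (2 3)(4 5 6)
  after r: (4 6 5)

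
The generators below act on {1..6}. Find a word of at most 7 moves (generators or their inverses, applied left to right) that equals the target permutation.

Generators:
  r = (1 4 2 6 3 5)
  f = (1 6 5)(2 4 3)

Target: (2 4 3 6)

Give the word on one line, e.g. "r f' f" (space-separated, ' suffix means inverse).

r r f' r f

  after r: (1 4 2 6 3 5)
  after r: (1 2 3)(4 6 5)
  after f': (1 3 5 2 4)
  after r: (1 5 6 3)
  after f: (2 4 3 6)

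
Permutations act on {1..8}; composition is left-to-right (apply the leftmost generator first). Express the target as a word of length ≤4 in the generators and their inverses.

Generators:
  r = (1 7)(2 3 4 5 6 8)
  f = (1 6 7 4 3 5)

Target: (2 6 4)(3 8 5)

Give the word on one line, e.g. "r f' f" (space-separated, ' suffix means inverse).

  after r': (1 7)(2 8 6 5 4 3)
  after r': (2 6 4)(3 8 5)

r' r'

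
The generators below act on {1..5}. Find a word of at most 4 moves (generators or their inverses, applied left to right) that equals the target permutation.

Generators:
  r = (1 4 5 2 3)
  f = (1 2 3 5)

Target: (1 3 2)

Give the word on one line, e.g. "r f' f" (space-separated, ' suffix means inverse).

  after r: (1 4 5 2 3)
  after f: (1 4)(2 5 3)
  after r: (1 5)
  after f': (1 3 2)

r f r f'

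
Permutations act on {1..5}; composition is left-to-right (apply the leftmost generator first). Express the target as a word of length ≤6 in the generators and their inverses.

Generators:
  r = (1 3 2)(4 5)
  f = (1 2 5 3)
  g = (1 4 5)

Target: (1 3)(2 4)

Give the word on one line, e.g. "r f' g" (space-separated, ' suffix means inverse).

g r g' g' f'

  after g: (1 4 5)
  after r: (1 5 3 2)
  after g': (1 4)(2 5 3)
  after g': (2 4 5 3)
  after f': (1 3)(2 4)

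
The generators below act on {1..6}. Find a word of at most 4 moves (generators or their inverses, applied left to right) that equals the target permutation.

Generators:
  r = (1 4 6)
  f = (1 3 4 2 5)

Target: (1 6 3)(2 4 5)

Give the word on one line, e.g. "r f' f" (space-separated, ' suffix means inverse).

f r f r

  after f: (1 3 4 2 5)
  after r: (1 3 6)(2 5 4)
  after f: (1 4 5 2)(3 6)
  after r: (1 6 3)(2 4 5)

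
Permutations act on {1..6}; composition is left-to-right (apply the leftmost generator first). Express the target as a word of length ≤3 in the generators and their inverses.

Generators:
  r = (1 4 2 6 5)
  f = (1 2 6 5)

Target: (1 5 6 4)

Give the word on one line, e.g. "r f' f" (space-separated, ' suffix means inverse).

r' f' r

  after r': (1 5 6 2 4)
  after f': (1 6)(2 4 5)
  after r: (1 5 6 4)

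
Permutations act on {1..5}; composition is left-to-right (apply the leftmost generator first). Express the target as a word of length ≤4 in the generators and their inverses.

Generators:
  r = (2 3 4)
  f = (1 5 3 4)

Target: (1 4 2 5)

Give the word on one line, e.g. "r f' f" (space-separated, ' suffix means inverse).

  after r: (2 3 4)
  after f': (1 4 2 5)

r f'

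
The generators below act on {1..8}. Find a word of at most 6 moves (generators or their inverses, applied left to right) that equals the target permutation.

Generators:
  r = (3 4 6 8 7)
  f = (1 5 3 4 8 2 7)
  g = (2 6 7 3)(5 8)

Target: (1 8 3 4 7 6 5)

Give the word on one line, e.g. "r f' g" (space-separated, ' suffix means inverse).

g g f' r'

  after g: (2 6 7 3)(5 8)
  after g: (2 7)(3 6)
  after f': (1 7 8 4 3 6 5)
  after r': (1 8 3 4 7 6 5)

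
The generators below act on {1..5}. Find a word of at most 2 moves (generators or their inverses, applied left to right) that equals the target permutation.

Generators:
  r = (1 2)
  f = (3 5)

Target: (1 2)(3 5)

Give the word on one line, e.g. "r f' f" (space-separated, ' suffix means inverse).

r f'

  after r: (1 2)
  after f': (1 2)(3 5)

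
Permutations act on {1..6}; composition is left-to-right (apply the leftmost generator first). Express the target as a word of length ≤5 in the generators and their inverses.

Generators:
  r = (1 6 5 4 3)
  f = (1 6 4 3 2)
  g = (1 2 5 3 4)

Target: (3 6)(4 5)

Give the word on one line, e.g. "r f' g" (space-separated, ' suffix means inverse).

  after r: (1 6 5 4 3)
  after f': (2 3)(5 6)
  after f': (1 2 4 6 5)
  after r: (1 2 3)(4 5 6)
  after f: (3 6)(4 5)

r f' f' r f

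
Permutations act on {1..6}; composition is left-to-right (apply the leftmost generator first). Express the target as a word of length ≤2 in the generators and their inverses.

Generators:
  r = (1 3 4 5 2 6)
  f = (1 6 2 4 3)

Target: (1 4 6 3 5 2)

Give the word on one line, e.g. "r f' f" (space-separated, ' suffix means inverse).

  after f': (1 3 4 2 6)
  after r: (1 4 6 3 5 2)

f' r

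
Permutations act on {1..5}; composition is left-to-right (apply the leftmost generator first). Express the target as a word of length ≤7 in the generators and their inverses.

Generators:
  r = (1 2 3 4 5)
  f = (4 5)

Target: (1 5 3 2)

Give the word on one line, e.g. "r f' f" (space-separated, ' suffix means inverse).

f r r r r

  after f: (4 5)
  after r: (1 2 3 4)
  after r: (1 3 5)(2 4)
  after r: (1 4 3)(2 5)
  after r: (1 5 3 2)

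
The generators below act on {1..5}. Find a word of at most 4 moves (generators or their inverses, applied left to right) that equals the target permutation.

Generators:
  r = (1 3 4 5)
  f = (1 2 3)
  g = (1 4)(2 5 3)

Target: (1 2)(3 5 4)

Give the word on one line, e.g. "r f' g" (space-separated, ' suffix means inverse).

  after f: (1 2 3)
  after r': (1 2)(3 5 4)

f r'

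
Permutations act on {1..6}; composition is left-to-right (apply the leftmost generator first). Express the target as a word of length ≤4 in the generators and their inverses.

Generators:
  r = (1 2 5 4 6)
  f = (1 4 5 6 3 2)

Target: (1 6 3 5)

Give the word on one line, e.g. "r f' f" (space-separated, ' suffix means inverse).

f r

  after f: (1 4 5 6 3 2)
  after r: (1 6 3 5)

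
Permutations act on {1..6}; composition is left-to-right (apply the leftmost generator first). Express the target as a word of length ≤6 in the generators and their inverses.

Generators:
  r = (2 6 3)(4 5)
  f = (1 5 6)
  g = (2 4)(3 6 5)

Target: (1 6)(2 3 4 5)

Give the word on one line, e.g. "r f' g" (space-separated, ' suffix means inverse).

r f' g f

  after r: (2 6 3)(4 5)
  after f': (1 6 3 2 5 4)
  after g: (1 5 2 3 4)
  after f: (1 6)(2 3 4 5)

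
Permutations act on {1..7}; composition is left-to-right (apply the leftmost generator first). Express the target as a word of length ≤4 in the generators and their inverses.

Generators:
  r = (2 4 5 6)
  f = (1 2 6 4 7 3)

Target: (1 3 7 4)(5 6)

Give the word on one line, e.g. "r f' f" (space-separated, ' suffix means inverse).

  after r': (2 6 5 4)
  after f': (1 3 7 4)(5 6)

r' f'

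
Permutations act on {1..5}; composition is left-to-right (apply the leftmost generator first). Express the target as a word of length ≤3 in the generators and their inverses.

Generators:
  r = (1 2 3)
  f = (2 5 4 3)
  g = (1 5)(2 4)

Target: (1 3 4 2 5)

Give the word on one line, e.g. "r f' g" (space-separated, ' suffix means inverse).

r' g'

  after r': (1 3 2)
  after g': (1 3 4 2 5)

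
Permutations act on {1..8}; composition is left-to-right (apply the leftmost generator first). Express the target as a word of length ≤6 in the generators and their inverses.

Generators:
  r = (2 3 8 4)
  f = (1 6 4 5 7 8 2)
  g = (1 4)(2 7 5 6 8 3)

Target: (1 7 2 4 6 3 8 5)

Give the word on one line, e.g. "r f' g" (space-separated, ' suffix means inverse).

  after r: (2 3 8 4)
  after g: (1 4 7 5 6 8)
  after f: (1 5 4 8 6 2)
  after g': (1 7 2 4 6 3 8 5)

r g f g'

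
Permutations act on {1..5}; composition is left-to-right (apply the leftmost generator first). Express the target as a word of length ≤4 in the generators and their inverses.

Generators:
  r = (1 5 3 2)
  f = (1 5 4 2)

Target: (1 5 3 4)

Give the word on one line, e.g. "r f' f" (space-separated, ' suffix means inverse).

  after r': (1 2 3 5)
  after f: (2 3 4)
  after r: (1 5 3 4)

r' f r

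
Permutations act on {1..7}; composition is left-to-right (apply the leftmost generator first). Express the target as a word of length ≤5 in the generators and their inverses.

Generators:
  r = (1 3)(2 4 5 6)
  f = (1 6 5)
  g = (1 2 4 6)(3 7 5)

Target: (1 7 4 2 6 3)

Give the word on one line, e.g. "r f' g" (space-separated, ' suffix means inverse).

r' f' g r'

  after r': (1 3)(2 6 5 4)
  after f': (1 3 5 4 2)
  after g: (1 7 5 6)
  after r': (1 7 4 2 6 3)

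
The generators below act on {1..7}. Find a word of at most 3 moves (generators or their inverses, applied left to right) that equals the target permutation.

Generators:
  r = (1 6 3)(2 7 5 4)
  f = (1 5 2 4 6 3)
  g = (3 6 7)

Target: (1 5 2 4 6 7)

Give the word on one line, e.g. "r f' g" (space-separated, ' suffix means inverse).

g f

  after g: (3 6 7)
  after f: (1 5 2 4 6 7)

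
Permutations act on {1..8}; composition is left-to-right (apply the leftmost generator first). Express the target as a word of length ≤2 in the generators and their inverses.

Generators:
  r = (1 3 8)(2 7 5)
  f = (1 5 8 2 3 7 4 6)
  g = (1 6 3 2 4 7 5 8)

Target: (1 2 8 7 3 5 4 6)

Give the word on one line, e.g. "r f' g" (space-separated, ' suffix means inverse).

  after r': (1 8 3)(2 5 7)
  after f: (1 2 8 7 3 5 4 6)

r' f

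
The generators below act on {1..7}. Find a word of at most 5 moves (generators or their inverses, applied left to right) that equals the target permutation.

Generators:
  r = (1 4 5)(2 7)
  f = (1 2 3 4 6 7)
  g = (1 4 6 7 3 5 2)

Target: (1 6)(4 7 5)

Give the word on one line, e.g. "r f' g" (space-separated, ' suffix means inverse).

r' g r' f'

  after r': (1 5 4)(2 7)
  after g: (1 2 3 5 6 7)
  after r': (1 7 5 6 2 3 4)
  after f': (1 6)(4 7 5)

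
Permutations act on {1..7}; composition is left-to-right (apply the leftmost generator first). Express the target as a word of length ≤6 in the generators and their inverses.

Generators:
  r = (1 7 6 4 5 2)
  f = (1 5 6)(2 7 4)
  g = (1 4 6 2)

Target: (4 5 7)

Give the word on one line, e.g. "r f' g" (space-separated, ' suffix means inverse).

f' f' r' g'

  after f': (1 6 5)(2 4 7)
  after f': (1 5 6)(2 7 4)
  after r': (1 4 5 7 6 2)
  after g': (4 5 7)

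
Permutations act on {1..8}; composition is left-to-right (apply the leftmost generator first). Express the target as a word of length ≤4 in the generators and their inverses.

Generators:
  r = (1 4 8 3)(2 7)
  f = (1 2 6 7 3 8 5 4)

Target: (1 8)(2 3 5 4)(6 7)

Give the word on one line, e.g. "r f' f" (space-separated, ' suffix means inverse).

r' f

  after r': (1 3 8 4)(2 7)
  after f: (1 8)(2 3 5 4)(6 7)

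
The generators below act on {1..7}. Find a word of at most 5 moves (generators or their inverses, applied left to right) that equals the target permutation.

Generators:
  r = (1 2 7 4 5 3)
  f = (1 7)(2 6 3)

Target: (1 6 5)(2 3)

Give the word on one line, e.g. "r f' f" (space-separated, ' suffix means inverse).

  after r: (1 2 7 4 5 3)
  after f: (1 6 3 7 4 5 2)
  after r': (1 6 5)(2 3)

r f r'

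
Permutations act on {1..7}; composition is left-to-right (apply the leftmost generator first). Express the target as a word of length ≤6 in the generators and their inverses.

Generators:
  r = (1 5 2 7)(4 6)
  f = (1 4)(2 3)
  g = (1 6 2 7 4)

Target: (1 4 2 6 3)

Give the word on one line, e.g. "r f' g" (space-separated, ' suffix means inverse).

  after g: (1 6 2 7 4)
  after f: (1 6 3 2 7)
  after g: (1 2 4)(3 7 6)
  after g: (1 7 2)(3 4 6)
  after g: (1 4 2 6 3)

g f g g g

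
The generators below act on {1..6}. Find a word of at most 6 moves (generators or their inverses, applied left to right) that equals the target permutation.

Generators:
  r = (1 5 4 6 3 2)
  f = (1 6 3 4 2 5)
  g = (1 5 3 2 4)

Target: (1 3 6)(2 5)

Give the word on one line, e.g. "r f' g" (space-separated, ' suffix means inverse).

g r' f r

  after g: (1 5 3 2 4)
  after r': (2 5 6 4)
  after f: (1 6 2)(3 4 5)
  after r: (1 3 6)(2 5)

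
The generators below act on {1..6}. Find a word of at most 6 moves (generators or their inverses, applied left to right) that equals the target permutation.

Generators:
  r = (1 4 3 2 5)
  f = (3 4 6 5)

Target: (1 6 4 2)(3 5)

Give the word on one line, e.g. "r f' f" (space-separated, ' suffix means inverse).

  after f': (3 5 6 4)
  after r': (1 5 6)(2 3)
  after f': (1 6)(2 5 4 3)
  after r: (1 6 4 2)(3 5)

f' r' f' r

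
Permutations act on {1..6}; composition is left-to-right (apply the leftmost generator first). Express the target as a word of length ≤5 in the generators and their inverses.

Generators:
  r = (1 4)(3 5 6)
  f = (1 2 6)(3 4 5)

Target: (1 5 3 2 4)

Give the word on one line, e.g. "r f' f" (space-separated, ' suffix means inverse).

r f r' f'

  after r: (1 4)(3 5 6)
  after f: (1 5)(2 6 4)
  after r': (1 3 6)(2 5 4)
  after f': (1 5 3 2 4)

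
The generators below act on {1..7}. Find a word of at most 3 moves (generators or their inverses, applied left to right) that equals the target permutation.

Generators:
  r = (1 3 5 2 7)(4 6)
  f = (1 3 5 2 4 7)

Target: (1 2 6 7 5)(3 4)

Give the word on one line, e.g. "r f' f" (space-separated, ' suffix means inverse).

f r f

  after f: (1 3 5 2 4 7)
  after r: (1 5 7 3 2 6 4)
  after f: (1 2 6 7 5)(3 4)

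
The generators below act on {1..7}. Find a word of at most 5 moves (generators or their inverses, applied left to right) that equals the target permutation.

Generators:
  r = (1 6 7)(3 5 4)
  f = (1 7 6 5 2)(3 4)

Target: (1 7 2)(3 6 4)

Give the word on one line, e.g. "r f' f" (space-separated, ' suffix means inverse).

f r' f'

  after f: (1 7 6 5 2)(3 4)
  after r': (1 6 3 5 2 7)
  after f': (1 7 2)(3 6 4)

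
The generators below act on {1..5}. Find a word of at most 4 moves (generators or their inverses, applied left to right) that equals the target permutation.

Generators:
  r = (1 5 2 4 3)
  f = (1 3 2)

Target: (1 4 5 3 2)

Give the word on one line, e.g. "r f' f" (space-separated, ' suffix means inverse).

  after r': (1 3 4 2 5)
  after r': (1 4 5 3 2)

r' r'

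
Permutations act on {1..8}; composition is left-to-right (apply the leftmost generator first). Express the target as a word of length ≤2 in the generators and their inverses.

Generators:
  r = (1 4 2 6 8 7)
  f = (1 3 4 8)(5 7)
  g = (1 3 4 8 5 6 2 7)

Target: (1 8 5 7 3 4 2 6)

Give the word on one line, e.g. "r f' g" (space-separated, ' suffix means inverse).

  after r: (1 4 2 6 8 7)
  after f: (1 8 5 7 3 4 2 6)

r f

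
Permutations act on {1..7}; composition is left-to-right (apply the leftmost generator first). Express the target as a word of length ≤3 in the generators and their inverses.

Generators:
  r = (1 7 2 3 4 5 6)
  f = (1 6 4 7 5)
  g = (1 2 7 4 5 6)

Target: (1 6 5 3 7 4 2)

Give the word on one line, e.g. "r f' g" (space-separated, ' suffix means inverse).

g' r' g

  after g': (1 6 5 4 7 2)
  after r': (1 5 3 2 6 4)
  after g: (1 6 5 3 7 4 2)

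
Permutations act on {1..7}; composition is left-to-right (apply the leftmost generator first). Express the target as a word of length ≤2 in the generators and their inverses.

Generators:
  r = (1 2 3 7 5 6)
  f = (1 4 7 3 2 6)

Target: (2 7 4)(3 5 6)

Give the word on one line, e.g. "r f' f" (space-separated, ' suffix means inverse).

  after f': (1 6 2 3 7 4)
  after r: (2 7 4)(3 5 6)

f' r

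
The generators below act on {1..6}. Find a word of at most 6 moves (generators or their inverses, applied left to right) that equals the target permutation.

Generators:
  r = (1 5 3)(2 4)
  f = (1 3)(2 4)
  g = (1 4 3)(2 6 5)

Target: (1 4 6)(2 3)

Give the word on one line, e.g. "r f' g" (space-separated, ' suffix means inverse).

  after r: (1 5 3)(2 4)
  after g: (1 2 3 4 6 5)
  after r': (1 4 6)(2 5 3)
  after f: (1 2 5)(3 4 6)
  after r: (1 4 6)(2 3)

r g r' f r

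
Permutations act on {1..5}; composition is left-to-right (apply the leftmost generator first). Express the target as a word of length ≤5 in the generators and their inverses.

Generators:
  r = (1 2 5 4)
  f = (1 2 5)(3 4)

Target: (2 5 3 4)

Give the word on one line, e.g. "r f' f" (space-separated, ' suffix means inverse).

f r' f' r r

  after f: (1 2 5)(3 4)
  after r': (3 5 4)
  after f': (1 5 3 2)
  after r: (1 4)(3 5)
  after r: (2 5 3 4)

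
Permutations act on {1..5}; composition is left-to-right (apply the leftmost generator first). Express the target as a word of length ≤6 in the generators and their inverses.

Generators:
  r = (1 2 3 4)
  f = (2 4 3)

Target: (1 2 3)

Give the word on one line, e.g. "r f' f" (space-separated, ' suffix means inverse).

  after r: (1 2 3 4)
  after r: (1 3)(2 4)
  after f': (1 4 3)
  after f': (1 2 3)

r r f' f'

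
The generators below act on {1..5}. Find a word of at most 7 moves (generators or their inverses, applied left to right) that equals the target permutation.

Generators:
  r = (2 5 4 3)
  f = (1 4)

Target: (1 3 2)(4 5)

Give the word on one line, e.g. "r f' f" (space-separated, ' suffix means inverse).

f' r' r' f r'

  after f': (1 4)
  after r': (1 5 2 3 4)
  after r': (1 2 4)(3 5)
  after f: (1 2)(3 5)
  after r': (1 3 2)(4 5)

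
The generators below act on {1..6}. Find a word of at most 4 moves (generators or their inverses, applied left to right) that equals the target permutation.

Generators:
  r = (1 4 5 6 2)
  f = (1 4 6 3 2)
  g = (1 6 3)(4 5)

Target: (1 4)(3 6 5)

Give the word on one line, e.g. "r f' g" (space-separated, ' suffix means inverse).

f' g' f f

  after f': (1 2 3 6 4)
  after g': (1 2 6 5 4 3)
  after f: (2 3 4)(5 6)
  after f: (1 4)(3 6 5)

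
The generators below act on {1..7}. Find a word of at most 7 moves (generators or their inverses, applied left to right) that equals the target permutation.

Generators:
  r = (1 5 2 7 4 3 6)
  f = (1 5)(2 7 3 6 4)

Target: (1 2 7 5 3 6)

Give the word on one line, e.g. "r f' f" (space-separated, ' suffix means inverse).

  after r: (1 5 2 7 4 3 6)
  after f: (2 3 4 6 5 7)
  after r': (1 6)(2 4 3 7 5)
  after f: (1 4 6 5 7)
  after f: (1 2 7 5 3 6)

r f r' f f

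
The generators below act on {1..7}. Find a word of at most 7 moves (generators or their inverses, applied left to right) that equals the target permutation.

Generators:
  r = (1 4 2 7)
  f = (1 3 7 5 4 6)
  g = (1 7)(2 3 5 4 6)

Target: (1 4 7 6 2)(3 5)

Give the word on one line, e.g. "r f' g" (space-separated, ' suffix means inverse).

g r r f g'

  after g: (1 7)(2 3 5 4 6)
  after r: (2 3 5)(4 6 7)
  after r: (1 4 6)(2 3 5 7)
  after f: (1 6 3 4)(2 7)
  after g': (1 4 7 6 2)(3 5)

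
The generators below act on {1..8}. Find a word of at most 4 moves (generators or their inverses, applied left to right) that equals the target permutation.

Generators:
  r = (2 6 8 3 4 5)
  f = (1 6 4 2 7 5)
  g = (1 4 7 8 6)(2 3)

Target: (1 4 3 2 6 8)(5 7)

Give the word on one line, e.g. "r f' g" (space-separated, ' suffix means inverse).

f g' g' g'

  after f: (1 6 4 2 7 5)
  after g': (1 8 7 5 6)(2 4 3)
  after g': (1 7 5 8 4 2)
  after g': (1 4 3 2 6 8)(5 7)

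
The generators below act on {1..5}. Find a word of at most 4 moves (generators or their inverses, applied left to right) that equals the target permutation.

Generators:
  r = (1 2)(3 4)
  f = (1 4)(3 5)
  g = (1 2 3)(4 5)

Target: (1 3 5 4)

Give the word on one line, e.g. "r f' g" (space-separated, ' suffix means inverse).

r' g

  after r': (1 2)(3 4)
  after g: (1 3 5 4)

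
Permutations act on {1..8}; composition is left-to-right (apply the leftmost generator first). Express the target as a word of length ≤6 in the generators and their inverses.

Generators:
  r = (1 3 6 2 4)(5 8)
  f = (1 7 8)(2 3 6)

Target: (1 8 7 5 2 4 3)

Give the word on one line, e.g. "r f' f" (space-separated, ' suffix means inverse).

  after r': (1 4 2 6 3)(5 8)
  after f': (1 4 6 2 3 8 5 7)
  after f': (1 4 3 7 8 5)
  after r: (2 4 6)(3 7 5)
  after f': (1 8 7 5 2 4 3)

r' f' f' r f'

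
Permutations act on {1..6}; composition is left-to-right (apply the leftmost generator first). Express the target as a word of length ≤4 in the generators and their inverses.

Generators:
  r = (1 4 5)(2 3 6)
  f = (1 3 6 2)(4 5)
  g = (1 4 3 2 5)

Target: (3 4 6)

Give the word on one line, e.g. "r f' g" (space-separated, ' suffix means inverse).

g g f'

  after g: (1 4 3 2 5)
  after g: (1 3 5 4 2)
  after f': (3 4 6)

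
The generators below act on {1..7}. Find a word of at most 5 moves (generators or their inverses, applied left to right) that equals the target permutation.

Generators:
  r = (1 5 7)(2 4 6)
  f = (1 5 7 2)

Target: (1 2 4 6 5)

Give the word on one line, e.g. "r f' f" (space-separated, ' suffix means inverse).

  after r: (1 5 7)(2 4 6)
  after f: (1 7 5 2 4 6)
  after f: (1 2 4 6 5)

r f f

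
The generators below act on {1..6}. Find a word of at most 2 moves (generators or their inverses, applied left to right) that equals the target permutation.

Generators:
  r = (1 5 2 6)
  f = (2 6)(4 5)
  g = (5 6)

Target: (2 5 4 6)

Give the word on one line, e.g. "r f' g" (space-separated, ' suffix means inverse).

f' g'

  after f': (2 6)(4 5)
  after g': (2 5 4 6)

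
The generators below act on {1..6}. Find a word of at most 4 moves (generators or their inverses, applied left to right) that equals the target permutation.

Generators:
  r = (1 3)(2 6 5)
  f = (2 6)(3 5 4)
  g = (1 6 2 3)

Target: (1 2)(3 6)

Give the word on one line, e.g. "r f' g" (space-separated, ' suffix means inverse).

  after g: (1 6 2 3)
  after g: (1 2)(3 6)

g g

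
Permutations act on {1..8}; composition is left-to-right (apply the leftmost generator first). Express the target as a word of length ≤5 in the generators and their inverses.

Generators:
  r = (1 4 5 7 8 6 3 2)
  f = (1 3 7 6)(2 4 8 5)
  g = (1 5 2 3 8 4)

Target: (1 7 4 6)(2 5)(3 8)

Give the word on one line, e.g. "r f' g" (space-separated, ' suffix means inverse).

f' r' r' g

  after f': (1 6 7 3)(2 5 8 4)
  after r': (1 8)(2 4 3)(5 7 6)
  after r': (1 7 8 2)(4 6)
  after g: (1 7 4 6)(2 5)(3 8)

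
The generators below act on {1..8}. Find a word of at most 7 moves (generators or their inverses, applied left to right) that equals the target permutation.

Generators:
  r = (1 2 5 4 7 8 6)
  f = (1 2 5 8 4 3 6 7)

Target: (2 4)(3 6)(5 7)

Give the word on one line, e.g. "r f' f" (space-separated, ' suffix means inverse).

  after f': (1 7 6 3 4 8 5 2)
  after r': (1 4 7 8 2 6 3 5)
  after r': (1 5 6 3 2 8)
  after r': (1 2 7 4 5 8 6 3)
  after r': (2 4)(3 6)(5 7)

f' r' r' r' r'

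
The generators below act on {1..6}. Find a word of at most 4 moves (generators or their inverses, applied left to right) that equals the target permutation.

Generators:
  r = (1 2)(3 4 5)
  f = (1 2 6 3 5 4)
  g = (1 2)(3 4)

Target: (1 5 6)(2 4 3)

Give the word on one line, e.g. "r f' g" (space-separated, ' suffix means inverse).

f' f'

  after f': (1 4 5 3 6 2)
  after f': (1 5 6)(2 4 3)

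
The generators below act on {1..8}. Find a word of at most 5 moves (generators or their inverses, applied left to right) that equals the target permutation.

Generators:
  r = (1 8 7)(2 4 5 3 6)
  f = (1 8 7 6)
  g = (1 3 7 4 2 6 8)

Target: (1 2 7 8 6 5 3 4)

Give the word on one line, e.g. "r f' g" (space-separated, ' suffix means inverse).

  after f': (1 6 7 8)
  after r': (1 3 5 4 2 6 8 7)
  after g: (1 7 3 5 2 8 4 6)
  after g: (1 4 8 2)(3 5 6)
  after r': (1 2 7 8 6 5 3 4)

f' r' g g r'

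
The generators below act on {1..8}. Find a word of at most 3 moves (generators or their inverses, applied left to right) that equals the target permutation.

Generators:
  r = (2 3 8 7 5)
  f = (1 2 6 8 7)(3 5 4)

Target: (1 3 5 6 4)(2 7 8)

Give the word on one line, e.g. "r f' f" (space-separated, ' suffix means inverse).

f' r f'

  after f': (1 7 8 6 2)(3 4 5)
  after r: (1 5 8 6 3 4 2)
  after f': (1 3 5 6 4)(2 7 8)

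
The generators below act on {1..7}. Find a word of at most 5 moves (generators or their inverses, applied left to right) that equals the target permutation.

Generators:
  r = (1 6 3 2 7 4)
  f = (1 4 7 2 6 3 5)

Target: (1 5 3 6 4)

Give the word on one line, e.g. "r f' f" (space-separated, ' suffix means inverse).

r f' r' f

  after r: (1 6 3 2 7 4)
  after f': (1 2 4 5 3 7)
  after r': (1 3 2 7 4 5 6)
  after f: (1 5 3 6 4)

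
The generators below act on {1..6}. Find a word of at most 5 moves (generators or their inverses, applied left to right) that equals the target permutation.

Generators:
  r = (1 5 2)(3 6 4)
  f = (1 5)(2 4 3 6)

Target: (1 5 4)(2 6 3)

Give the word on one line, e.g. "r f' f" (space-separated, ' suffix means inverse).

  after f': (1 5)(2 6 3 4)
  after r': (2 3 6 4 5)
  after f: (1 5 4)(2 6 3)

f' r' f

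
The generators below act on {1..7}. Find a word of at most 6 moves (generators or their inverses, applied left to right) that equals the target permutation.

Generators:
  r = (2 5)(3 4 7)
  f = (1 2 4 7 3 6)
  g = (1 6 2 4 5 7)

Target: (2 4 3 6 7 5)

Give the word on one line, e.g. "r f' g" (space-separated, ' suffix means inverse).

  after r: (2 5)(3 4 7)
  after g: (1 6 2 7 3 5 4)
  after r: (1 6 5 7 4)(2 3)
  after g': (2 3 6 4 7)
  after r: (2 4 3 6 7 5)

r g r g' r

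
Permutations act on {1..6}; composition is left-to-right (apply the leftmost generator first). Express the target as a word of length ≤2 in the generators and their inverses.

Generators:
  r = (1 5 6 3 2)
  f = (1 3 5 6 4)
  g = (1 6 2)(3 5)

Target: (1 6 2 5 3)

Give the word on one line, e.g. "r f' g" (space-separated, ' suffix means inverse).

r r

  after r: (1 5 6 3 2)
  after r: (1 6 2 5 3)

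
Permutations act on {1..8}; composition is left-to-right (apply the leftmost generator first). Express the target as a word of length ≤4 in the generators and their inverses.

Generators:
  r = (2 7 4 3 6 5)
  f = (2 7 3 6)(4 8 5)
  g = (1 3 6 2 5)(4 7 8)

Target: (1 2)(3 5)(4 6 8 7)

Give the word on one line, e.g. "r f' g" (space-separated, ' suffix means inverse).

  after r: (2 7 4 3 6 5)
  after f: (2 3)(4 6)(5 7 8)
  after g': (1 5 4 3 6 8 2)
  after r: (1 2)(3 5)(4 6 8 7)

r f g' r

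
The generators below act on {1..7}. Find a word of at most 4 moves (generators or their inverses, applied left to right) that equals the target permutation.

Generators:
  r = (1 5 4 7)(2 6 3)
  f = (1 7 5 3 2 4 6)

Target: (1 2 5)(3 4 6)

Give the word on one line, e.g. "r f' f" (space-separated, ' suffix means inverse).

  after r: (1 5 4 7)(2 6 3)
  after r: (1 4)(2 3 6)(5 7)
  after f': (1 2 5)(3 4 6)

r r f'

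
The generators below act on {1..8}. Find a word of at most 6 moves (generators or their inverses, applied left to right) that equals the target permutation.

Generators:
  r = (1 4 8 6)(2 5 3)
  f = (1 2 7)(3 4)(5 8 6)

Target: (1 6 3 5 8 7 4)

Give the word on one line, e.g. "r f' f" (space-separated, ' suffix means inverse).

f r f f

  after f: (1 2 7)(3 4)(5 8 6)
  after r: (1 5 6 3 8)(2 7 4)
  after f: (1 8 2)(3 6 4 7)
  after f: (1 6 3 5 8 7 4)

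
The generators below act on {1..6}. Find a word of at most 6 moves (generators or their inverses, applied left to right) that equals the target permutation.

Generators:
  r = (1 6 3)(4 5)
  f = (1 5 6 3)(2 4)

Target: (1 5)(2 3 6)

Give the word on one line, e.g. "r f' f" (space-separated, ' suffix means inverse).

  after f': (1 3 6 5)(2 4)
  after r': (1 6 4 2 5 3)
  after f': (1 5 6 2)
  after r: (1 4 5 3)(2 6)
  after r: (1 5)(2 3 6)

f' r' f' r r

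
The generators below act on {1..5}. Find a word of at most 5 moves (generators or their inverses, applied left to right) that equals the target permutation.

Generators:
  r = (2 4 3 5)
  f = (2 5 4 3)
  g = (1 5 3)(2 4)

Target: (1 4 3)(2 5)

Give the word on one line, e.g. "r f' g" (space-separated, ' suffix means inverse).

g' g' f

  after g': (1 3 5)(2 4)
  after g': (1 5 3)
  after f: (1 4 3)(2 5)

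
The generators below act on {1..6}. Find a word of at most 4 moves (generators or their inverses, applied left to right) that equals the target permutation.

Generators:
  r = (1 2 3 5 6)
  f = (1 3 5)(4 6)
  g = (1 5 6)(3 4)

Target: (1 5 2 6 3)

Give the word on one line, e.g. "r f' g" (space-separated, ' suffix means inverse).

  after r': (1 6 5 3 2)
  after r': (1 5 2 6 3)

r' r'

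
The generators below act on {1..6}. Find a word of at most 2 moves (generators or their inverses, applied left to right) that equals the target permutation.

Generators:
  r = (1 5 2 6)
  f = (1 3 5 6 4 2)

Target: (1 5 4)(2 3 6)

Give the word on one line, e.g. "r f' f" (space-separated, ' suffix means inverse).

  after f: (1 3 5 6 4 2)
  after f: (1 5 4)(2 3 6)

f f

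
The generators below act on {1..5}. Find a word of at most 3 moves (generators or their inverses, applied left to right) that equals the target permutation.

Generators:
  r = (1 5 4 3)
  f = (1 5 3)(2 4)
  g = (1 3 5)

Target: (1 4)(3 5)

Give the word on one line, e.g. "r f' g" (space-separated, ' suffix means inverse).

r' r'

  after r': (1 3 4 5)
  after r': (1 4)(3 5)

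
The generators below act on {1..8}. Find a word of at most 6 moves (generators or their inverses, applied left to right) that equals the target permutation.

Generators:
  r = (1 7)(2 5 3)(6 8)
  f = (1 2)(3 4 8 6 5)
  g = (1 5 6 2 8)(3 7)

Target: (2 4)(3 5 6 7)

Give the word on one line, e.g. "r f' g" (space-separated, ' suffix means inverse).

  after f': (1 2)(3 5 6 8 4)
  after g': (1 6 2 8 4 7 3)
  after f: (1 5 3 2 6)(4 7)
  after r': (1 2 8 6 7 4)
  after f': (2 4)(3 5 6 7)

f' g' f r' f'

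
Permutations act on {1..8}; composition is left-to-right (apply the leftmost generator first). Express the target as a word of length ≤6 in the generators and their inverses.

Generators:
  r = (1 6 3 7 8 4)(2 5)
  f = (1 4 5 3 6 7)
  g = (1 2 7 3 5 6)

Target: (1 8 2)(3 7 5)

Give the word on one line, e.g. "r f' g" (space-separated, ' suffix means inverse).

  after r: (1 6 3 7 8 4)(2 5)
  after f: (1 7 8 5 2 3)
  after r: (1 8 2 7 4)(3 6)
  after f: (1 8 2)(3 7 5)

r f r f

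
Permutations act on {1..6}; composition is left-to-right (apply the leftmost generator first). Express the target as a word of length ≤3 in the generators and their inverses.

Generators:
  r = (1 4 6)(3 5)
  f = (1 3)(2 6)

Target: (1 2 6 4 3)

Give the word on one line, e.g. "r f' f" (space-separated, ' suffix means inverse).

  after r: (1 4 6)(3 5)
  after r: (1 6 4)
  after f: (1 2 6 4 3)

r r f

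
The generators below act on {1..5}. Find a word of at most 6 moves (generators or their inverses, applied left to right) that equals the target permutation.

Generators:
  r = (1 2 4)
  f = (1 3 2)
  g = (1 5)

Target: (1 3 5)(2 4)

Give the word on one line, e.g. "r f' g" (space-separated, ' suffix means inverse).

f' r' f r g'

  after f': (1 2 3)
  after r': (2 3 4)
  after f: (1 3 4)
  after r: (1 3)(2 4)
  after g': (1 3 5)(2 4)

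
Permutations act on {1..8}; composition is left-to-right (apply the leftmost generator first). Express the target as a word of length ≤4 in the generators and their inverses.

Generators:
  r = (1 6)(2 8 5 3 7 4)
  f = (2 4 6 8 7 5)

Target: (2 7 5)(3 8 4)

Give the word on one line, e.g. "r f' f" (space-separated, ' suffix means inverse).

r' r'

  after r': (1 6)(2 4 7 3 5 8)
  after r': (2 7 5)(3 8 4)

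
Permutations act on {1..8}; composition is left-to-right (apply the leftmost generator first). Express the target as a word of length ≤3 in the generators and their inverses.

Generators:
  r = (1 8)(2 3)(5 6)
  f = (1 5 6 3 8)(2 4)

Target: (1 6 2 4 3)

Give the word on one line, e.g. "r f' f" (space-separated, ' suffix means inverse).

f r'

  after f: (1 5 6 3 8)(2 4)
  after r': (1 6 2 4 3)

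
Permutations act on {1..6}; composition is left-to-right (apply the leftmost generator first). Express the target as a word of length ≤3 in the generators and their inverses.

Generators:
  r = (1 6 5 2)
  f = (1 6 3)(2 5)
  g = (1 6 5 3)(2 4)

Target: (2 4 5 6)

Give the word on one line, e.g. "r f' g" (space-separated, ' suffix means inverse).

  after g: (1 6 5 3)(2 4)
  after f': (2 4 5 6)

g f'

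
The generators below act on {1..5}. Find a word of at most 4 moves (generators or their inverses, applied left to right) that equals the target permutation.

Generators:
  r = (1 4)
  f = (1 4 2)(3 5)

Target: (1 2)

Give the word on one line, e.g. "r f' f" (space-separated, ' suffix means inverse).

f f r

  after f: (1 4 2)(3 5)
  after f: (1 2 4)
  after r: (1 2)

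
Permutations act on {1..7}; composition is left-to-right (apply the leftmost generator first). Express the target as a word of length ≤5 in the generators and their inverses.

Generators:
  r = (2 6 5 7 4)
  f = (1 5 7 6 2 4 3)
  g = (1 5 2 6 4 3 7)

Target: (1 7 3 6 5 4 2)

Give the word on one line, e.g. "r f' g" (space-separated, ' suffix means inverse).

  after g: (1 5 2 6 4 3 7)
  after r: (1 7)(2 5 6)(3 4)
  after f': (1 5 7 3 2)
  after r: (1 7 3 6 5 4 2)

g r f' r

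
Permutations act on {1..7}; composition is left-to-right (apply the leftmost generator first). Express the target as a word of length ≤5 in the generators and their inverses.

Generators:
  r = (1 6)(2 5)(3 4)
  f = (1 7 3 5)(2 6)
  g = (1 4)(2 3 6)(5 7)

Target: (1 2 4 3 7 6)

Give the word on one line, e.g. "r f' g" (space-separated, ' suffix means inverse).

g' r g'

  after g': (1 4)(2 6 3)(5 7)
  after r: (1 3 5 7 2)(4 6)
  after g': (1 2 4 3 7 6)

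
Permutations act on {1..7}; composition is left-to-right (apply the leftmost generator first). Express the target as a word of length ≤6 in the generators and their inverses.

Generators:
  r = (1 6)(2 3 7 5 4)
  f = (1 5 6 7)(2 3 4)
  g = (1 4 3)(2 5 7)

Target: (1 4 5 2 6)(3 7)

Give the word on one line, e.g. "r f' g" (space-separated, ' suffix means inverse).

  after r: (1 6)(2 3 7 5 4)
  after f: (1 7 6 5 2 4 3)
  after r': (1 3 6 7)(2 5 4)
  after f': (1 2)(3 5)
  after r': (1 4 5 2 6)(3 7)

r f r' f' r'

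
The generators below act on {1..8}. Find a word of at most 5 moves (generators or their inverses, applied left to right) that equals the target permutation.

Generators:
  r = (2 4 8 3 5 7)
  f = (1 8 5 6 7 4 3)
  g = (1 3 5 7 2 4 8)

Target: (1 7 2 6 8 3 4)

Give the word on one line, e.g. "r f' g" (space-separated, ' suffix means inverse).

  after f: (1 8 5 6 7 4 3)
  after r': (1 4 8 3)(2 7)(5 6)
  after g': (1 2 5 6 3 8)
  after r: (1 4 8)(2 7)(5 6)
  after f': (1 7 2 6 8 3 4)

f r' g' r f'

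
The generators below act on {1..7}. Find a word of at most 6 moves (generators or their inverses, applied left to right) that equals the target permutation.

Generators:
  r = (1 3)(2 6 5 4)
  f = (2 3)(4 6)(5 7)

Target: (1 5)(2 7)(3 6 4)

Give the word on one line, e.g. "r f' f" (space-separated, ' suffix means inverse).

  after r: (1 3)(2 6 5 4)
  after f': (1 2 4 3)(5 6 7)
  after r': (1 4)(2 5)(6 7)
  after f: (1 6 5 3 2 7 4)
  after r: (1 5)(2 7)(3 6 4)

r f' r' f r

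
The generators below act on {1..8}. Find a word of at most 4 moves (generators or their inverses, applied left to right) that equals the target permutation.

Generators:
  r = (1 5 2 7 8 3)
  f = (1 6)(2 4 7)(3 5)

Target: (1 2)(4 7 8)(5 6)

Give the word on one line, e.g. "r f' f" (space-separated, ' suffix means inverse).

  after r': (1 3 8 7 2 5)
  after f': (1 5 6)(2 3 8 4)
  after r: (1 2)(4 7 8)(5 6)

r' f' r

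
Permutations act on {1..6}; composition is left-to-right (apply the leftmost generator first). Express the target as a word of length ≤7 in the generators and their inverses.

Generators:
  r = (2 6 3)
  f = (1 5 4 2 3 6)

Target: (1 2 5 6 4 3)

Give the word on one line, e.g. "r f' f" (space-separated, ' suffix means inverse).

f r' f r' f

  after f: (1 5 4 2 3 6)
  after r': (1 5 4 3 2 6)
  after f: (1 4 6 5 2)
  after r': (1 4 2)(3 6 5)
  after f: (1 2 5 6 4 3)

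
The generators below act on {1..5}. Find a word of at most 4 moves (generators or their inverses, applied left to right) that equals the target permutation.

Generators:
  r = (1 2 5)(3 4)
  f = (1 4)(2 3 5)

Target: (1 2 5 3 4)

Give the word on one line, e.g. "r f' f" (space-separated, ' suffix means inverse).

f r' f r'

  after f: (1 4)(2 3 5)
  after r': (1 3 2 4 5)
  after f: (1 5 4 2)
  after r': (1 2 5 3 4)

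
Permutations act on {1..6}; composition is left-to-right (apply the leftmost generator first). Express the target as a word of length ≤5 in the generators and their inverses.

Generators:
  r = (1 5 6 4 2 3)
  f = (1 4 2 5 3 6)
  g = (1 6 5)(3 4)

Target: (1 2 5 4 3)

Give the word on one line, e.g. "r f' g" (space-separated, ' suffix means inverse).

r' g' f g

  after r': (1 3 2 4 6 5)
  after g': (1 4)(2 3)
  after f: (1 2 6)(3 5)
  after g: (1 2 5 4 3)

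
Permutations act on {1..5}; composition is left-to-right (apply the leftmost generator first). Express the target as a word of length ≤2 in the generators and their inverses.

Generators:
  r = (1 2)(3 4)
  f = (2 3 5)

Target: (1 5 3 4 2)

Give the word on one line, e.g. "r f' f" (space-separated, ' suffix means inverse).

  after r': (1 2)(3 4)
  after f': (1 5 3 4 2)

r' f'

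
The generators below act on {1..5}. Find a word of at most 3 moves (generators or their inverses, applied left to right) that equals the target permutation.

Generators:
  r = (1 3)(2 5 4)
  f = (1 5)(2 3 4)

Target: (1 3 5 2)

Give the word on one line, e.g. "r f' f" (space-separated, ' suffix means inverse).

f' f' r'

  after f': (1 5)(2 4 3)
  after f': (2 3 4)
  after r': (1 3 5 2)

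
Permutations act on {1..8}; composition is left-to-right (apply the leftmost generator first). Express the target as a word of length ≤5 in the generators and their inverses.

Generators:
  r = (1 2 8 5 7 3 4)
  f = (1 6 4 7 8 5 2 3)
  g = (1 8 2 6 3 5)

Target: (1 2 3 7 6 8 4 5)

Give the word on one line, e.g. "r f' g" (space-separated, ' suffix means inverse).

f g' r g

  after f: (1 6 4 7 8 5 2 3)
  after g': (1 2 6 4 7)(3 5 8)
  after r: (1 8 4 3 7 2 6)
  after g: (1 2 3 7 6 8 4 5)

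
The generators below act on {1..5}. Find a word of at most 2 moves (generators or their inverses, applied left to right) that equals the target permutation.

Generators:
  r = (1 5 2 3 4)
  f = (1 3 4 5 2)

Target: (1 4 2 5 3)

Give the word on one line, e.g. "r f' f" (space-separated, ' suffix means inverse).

f r

  after f: (1 3 4 5 2)
  after r: (1 4 2 5 3)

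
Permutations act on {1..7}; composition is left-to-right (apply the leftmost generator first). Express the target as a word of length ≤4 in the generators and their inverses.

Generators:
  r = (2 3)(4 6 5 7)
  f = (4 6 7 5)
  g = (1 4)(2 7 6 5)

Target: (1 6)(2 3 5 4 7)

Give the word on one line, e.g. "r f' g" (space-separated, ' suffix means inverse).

  after r': (2 3)(4 7 5 6)
  after g: (1 4 6)(2 3 7)
  after f: (1 6)(2 3 5 4 7)

r' g f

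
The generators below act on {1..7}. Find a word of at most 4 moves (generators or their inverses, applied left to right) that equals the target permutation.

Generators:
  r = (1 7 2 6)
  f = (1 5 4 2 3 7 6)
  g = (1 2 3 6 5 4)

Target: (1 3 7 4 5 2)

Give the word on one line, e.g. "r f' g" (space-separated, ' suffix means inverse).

r' g' r'

  after r': (1 6 2 7)
  after g': (1 3 2 7 4 5 6)
  after r': (1 3 7 4 5 2)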